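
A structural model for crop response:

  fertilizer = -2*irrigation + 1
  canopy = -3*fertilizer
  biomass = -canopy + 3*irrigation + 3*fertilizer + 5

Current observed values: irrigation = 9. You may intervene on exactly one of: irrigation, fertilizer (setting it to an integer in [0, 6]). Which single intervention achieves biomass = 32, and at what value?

Intervening on irrigation: biomass = -9*irrigation + 11. Reaching 32 requires irrigation = -7/3, not an integer.
Intervening on fertilizer: with other inputs at their observed values, biomass = 6*fertilizer + 32. Solving for 32 gives fertilizer = 0, within [0, 6].

set fertilizer = 0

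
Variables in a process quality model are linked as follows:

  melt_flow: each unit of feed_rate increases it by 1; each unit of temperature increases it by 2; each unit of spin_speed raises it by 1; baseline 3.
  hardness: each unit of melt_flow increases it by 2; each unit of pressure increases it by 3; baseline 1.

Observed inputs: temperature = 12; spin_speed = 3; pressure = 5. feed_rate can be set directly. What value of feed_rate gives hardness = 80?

Substituting into the melt_flow equation gives melt_flow = feed_rate + 30.
Substituting into the hardness equation gives hardness = 2*feed_rate + 76.
Solve 2*feed_rate + 76 = 80: feed_rate = (80 - 76) / 2 = 2.

feed_rate = 2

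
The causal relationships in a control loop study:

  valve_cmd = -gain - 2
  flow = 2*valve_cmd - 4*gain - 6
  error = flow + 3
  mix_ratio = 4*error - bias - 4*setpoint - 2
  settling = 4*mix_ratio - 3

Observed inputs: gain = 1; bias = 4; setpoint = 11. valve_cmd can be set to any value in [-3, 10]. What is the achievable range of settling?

-411 to 5

Intervening on valve_cmd fixes its value directly, overriding its dependence on gain.
Substituting into the flow equation gives flow = 2*valve_cmd - 10.
Substituting into the error equation gives error = 2*valve_cmd - 7.
mix_ratio becomes 8*valve_cmd - 78.
This gives settling = 32*valve_cmd - 315.
Linear in valve_cmd, so extremes are at the endpoints: valve_cmd = -3 gives settling = -411; valve_cmd = 10 gives settling = 5.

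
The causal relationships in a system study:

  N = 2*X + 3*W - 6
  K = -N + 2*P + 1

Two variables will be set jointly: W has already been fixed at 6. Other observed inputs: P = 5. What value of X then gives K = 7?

With W held at 6:
Substituting into the N equation gives N = 2*X + 12.
So K = -2*X - 1.
Solve -2*X - 1 = 7: X = (7 + 1) / -2 = -4.

X = -4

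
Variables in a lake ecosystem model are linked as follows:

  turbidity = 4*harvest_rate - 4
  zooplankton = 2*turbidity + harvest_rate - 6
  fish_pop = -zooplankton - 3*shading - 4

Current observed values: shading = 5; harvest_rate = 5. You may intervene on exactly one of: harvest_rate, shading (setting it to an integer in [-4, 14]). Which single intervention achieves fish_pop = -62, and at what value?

set shading = 9

Intervening on harvest_rate: fish_pop = -9*harvest_rate - 5. Reaching -62 requires harvest_rate = 19/3, not an integer.
Intervening on shading: with other inputs at their observed values, fish_pop = -3*shading - 35. Solving for -62 gives shading = 9, within [-4, 14].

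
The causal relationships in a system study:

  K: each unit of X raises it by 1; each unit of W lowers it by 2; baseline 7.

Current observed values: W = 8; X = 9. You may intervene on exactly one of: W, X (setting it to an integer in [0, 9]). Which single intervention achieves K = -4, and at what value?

set X = 5

Intervening on W: K = -2*W + 16. Reaching -4 requires W = 10, outside [0, 9].
Intervening on X: with other inputs at their observed values, K = X - 9. Solving for -4 gives X = 5, within [0, 9].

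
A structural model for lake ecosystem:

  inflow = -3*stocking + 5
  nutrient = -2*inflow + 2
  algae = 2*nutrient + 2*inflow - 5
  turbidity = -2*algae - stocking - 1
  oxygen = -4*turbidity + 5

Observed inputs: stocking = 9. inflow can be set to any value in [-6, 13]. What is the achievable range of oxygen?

Intervening on inflow fixes its value directly, overriding its dependence on stocking.
Substituting into the algae equation gives algae = -2*inflow - 1.
turbidity becomes 4*inflow - 8.
oxygen becomes -16*inflow + 37.
Linear in inflow, so extremes are at the endpoints: inflow = -6 gives oxygen = 133; inflow = 13 gives oxygen = -171.

-171 to 133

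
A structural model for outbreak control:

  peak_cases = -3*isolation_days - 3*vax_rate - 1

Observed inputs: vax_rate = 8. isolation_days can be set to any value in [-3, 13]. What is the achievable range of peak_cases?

-64 to -16

Substituting into the peak_cases equation gives peak_cases = -3*isolation_days - 25.
Linear in isolation_days, so extremes are at the endpoints: isolation_days = -3 gives peak_cases = -16; isolation_days = 13 gives peak_cases = -64.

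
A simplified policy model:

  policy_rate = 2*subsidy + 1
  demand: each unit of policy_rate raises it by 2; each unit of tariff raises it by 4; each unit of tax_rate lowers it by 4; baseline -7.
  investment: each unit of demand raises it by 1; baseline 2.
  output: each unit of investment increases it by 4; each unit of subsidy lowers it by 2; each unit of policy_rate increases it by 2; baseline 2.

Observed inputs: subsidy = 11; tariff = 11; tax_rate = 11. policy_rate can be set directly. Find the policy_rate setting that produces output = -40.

policy_rate = 0

Intervening on policy_rate fixes its value directly, overriding its dependence on subsidy.
Substituting into the demand equation gives demand = 2*policy_rate - 7.
investment becomes 2*policy_rate - 5.
Substituting into the output equation gives output = 10*policy_rate - 40.
Solve 10*policy_rate - 40 = -40: policy_rate = (-40 + 40) / 10 = 0.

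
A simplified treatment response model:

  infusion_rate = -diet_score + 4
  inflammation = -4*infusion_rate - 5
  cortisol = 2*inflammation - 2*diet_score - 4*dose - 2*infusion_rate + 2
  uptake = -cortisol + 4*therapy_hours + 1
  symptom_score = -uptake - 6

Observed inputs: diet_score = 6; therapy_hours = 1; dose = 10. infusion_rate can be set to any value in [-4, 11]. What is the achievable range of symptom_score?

Intervening on infusion_rate fixes its value directly, overriding its dependence on diet_score.
Substituting into the cortisol equation gives cortisol = -10*infusion_rate - 60.
Substituting into the uptake equation gives uptake = 10*infusion_rate + 65.
Substituting into the symptom_score equation gives symptom_score = -10*infusion_rate - 71.
Linear in infusion_rate, so extremes are at the endpoints: infusion_rate = -4 gives symptom_score = -31; infusion_rate = 11 gives symptom_score = -181.

-181 to -31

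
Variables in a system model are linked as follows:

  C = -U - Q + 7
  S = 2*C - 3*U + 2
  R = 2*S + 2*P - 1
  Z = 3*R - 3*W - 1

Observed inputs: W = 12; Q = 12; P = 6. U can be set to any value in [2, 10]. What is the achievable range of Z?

-352 to -112

Substituting into the C equation gives C = -U - 5.
S becomes -5*U - 8.
This gives R = -10*U - 5.
Substituting into the Z equation gives Z = -30*U - 52.
Linear in U, so extremes are at the endpoints: U = 2 gives Z = -112; U = 10 gives Z = -352.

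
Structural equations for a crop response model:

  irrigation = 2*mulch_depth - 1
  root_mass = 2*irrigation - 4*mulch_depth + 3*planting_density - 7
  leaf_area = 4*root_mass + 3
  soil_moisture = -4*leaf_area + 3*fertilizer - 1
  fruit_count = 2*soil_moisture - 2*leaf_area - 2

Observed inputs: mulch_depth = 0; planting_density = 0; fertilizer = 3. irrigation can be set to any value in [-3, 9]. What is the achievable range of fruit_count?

Intervening on irrigation fixes its value directly, overriding its dependence on mulch_depth.
Substituting into the root_mass equation gives root_mass = 2*irrigation - 7.
Substituting into the leaf_area equation gives leaf_area = 8*irrigation - 25.
So soil_moisture = -32*irrigation + 108.
So fruit_count = -80*irrigation + 264.
Linear in irrigation, so extremes are at the endpoints: irrigation = -3 gives fruit_count = 504; irrigation = 9 gives fruit_count = -456.

-456 to 504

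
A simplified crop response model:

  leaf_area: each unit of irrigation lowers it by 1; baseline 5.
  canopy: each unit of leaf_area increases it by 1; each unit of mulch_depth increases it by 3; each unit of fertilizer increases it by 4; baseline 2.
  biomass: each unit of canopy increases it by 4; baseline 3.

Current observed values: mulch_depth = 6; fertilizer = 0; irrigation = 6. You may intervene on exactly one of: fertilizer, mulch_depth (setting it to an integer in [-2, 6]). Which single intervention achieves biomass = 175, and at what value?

set fertilizer = 6

Intervening on fertilizer: with other inputs at their observed values, biomass = 16*fertilizer + 79. Solving for 175 gives fertilizer = 6, within [-2, 6].
Intervening on mulch_depth: biomass = 12*mulch_depth + 7. Reaching 175 requires mulch_depth = 14, outside [-2, 6].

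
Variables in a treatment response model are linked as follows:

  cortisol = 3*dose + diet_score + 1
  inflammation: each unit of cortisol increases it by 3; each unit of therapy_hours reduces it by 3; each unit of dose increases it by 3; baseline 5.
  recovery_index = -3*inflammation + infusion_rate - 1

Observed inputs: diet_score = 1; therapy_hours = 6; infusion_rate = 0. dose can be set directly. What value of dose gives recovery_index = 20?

Substituting into the cortisol equation gives cortisol = 3*dose + 2.
Substituting into the inflammation equation gives inflammation = 12*dose - 7.
Substituting into the recovery_index equation gives recovery_index = -36*dose + 20.
Solve -36*dose + 20 = 20: dose = (20 - 20) / -36 = 0.

dose = 0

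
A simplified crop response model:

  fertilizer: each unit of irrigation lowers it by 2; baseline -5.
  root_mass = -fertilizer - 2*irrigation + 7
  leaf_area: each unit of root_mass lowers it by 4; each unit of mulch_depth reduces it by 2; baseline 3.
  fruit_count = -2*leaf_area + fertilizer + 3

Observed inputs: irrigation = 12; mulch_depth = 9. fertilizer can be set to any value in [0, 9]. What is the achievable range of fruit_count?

Intervening on fertilizer fixes its value directly, overriding its dependence on irrigation.
Substituting into the root_mass equation gives root_mass = -fertilizer - 17.
So leaf_area = 4*fertilizer + 53.
fruit_count becomes -7*fertilizer - 103.
Linear in fertilizer, so extremes are at the endpoints: fertilizer = 0 gives fruit_count = -103; fertilizer = 9 gives fruit_count = -166.

-166 to -103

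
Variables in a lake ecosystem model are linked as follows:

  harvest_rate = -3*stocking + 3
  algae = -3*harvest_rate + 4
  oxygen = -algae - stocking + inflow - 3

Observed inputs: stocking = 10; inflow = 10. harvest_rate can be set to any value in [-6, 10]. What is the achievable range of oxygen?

Intervening on harvest_rate fixes its value directly, overriding its dependence on stocking.
Substituting into the oxygen equation gives oxygen = 3*harvest_rate - 7.
Linear in harvest_rate, so extremes are at the endpoints: harvest_rate = -6 gives oxygen = -25; harvest_rate = 10 gives oxygen = 23.

-25 to 23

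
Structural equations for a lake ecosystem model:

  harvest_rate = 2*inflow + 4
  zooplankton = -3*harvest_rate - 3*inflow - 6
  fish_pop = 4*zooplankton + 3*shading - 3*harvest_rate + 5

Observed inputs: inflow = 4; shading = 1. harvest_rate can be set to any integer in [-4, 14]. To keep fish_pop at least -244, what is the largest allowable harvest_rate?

Intervening on harvest_rate fixes its value directly, overriding its dependence on inflow.
Substituting into the zooplankton equation gives zooplankton = -3*harvest_rate - 18.
Substituting into the fish_pop equation gives fish_pop = -15*harvest_rate - 64.
Require -15*harvest_rate - 64 ≥ -244, so harvest_rate ≤ 12.
The largest integer in [-4, 14] satisfying this is 12.

harvest_rate = 12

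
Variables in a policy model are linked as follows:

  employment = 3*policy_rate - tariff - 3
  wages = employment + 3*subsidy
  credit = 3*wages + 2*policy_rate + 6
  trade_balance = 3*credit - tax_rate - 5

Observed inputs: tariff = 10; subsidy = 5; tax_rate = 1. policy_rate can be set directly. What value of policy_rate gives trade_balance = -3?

policy_rate = -1

Substituting into the employment equation gives employment = 3*policy_rate - 13.
This gives wages = 3*policy_rate + 2.
Substituting into the credit equation gives credit = 11*policy_rate + 12.
Substituting into the trade_balance equation gives trade_balance = 33*policy_rate + 30.
Solve 33*policy_rate + 30 = -3: policy_rate = (-3 - 30) / 33 = -1.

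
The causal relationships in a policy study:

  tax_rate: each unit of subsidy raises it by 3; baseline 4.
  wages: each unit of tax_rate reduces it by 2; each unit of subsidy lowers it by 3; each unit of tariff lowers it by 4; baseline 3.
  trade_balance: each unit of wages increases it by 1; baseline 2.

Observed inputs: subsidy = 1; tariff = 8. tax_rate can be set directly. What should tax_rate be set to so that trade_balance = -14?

Intervening on tax_rate fixes its value directly, overriding its dependence on subsidy.
Substituting into the wages equation gives wages = -2*tax_rate - 32.
Substituting into the trade_balance equation gives trade_balance = -2*tax_rate - 30.
Solve -2*tax_rate - 30 = -14: tax_rate = (-14 + 30) / -2 = -8.

tax_rate = -8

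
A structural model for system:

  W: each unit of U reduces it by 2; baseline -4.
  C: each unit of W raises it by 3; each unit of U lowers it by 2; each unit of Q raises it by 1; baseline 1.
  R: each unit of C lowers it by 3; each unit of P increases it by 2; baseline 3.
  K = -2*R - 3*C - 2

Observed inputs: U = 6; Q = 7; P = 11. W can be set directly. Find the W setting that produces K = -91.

Intervening on W fixes its value directly, overriding its dependence on U.
Substituting into the C equation gives C = 3*W - 4.
Substituting into the R equation gives R = -9*W + 37.
Substituting into the K equation gives K = 9*W - 64.
Solve 9*W - 64 = -91: W = (-91 + 64) / 9 = -3.

W = -3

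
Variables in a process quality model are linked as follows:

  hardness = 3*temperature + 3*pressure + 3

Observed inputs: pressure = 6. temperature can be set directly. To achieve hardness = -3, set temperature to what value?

Substituting into the hardness equation gives hardness = 3*temperature + 21.
Solve 3*temperature + 21 = -3: temperature = (-3 - 21) / 3 = -8.

temperature = -8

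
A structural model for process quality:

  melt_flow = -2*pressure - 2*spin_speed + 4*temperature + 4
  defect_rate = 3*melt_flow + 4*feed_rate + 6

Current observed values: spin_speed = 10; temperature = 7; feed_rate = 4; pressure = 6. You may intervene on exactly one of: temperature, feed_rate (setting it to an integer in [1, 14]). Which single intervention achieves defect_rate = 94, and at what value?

Intervening on temperature: with other inputs at their observed values, defect_rate = 12*temperature - 62. Solving for 94 gives temperature = 13, within [1, 14].
Intervening on feed_rate: defect_rate = 4*feed_rate + 6. Reaching 94 requires feed_rate = 22, outside [1, 14].

set temperature = 13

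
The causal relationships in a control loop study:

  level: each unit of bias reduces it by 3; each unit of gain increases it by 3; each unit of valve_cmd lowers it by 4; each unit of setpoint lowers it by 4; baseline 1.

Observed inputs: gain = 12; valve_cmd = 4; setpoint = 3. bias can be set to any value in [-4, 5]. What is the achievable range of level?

Substituting into the level equation gives level = -3*bias + 9.
Linear in bias, so extremes are at the endpoints: bias = -4 gives level = 21; bias = 5 gives level = -6.

-6 to 21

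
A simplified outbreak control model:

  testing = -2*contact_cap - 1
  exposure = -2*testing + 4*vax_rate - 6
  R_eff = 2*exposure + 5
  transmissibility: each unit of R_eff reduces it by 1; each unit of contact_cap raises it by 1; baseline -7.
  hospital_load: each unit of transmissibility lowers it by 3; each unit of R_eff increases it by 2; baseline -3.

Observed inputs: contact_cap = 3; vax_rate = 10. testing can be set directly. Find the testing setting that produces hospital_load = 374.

Intervening on testing fixes its value directly, overriding its dependence on contact_cap.
Substituting into the exposure equation gives exposure = -2*testing + 34.
Substituting into the R_eff equation gives R_eff = -4*testing + 73.
transmissibility becomes 4*testing - 77.
Substituting into the hospital_load equation gives hospital_load = -20*testing + 374.
Solve -20*testing + 374 = 374: testing = (374 - 374) / -20 = 0.

testing = 0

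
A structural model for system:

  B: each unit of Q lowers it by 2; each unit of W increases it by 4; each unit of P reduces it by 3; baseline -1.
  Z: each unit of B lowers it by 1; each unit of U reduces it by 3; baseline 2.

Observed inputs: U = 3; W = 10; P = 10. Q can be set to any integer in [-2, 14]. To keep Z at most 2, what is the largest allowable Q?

Substituting into the B equation gives B = -2*Q + 9.
Substituting into the Z equation gives Z = 2*Q - 16.
Require 2*Q - 16 ≤ 2, so Q ≤ 9.
The largest integer in [-2, 14] satisfying this is 9.

Q = 9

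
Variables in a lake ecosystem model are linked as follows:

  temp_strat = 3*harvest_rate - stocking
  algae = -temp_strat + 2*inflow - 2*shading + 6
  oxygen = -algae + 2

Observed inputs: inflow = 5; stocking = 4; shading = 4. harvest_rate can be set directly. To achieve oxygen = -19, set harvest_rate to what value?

Substituting into the temp_strat equation gives temp_strat = 3*harvest_rate - 4.
Substituting into the algae equation gives algae = -3*harvest_rate + 12.
This gives oxygen = 3*harvest_rate - 10.
Solve 3*harvest_rate - 10 = -19: harvest_rate = (-19 + 10) / 3 = -3.

harvest_rate = -3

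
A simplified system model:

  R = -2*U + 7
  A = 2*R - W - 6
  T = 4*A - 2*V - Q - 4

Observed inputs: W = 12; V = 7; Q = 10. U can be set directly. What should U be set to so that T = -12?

Substituting into the A equation gives A = -4*U - 4.
So T = -16*U - 44.
Solve -16*U - 44 = -12: U = (-12 + 44) / -16 = -2.

U = -2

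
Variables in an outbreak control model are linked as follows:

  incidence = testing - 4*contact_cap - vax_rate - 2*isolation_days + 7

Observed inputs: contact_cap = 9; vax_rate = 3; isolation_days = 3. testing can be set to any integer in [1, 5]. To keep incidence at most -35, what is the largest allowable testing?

Substituting into the incidence equation gives incidence = testing - 38.
Require testing - 38 ≤ -35, so testing ≤ 3.
The largest integer in [1, 5] satisfying this is 3.

testing = 3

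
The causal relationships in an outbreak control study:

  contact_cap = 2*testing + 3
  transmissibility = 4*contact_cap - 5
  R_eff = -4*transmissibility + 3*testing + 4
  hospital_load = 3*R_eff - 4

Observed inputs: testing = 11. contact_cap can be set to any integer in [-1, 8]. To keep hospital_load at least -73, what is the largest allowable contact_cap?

Intervening on contact_cap fixes its value directly, overriding its dependence on testing.
Substituting into the R_eff equation gives R_eff = -16*contact_cap + 57.
So hospital_load = -48*contact_cap + 167.
Require -48*contact_cap + 167 ≥ -73, so contact_cap ≤ 5.
The largest integer in [-1, 8] satisfying this is 5.

contact_cap = 5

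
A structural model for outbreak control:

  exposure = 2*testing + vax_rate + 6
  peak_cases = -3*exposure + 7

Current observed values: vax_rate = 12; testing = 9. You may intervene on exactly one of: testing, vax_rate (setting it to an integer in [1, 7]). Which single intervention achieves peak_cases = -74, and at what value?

Intervening on testing: peak_cases = -6*testing - 47. Reaching -74 requires testing = 9/2, not an integer.
Intervening on vax_rate: with other inputs at their observed values, peak_cases = -3*vax_rate - 65. Solving for -74 gives vax_rate = 3, within [1, 7].

set vax_rate = 3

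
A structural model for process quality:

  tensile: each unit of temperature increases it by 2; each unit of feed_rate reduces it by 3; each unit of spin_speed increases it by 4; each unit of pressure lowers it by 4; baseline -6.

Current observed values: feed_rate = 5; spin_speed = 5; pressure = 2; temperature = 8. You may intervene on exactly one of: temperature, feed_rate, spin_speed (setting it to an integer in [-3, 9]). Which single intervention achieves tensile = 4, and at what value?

Intervening on temperature: tensile = 2*temperature - 9. Reaching 4 requires temperature = 13/2, not an integer.
Intervening on feed_rate: with other inputs at their observed values, tensile = -3*feed_rate + 22. Solving for 4 gives feed_rate = 6, within [-3, 9].
Intervening on spin_speed: tensile = 4*spin_speed - 13. Reaching 4 requires spin_speed = 17/4, not an integer.

set feed_rate = 6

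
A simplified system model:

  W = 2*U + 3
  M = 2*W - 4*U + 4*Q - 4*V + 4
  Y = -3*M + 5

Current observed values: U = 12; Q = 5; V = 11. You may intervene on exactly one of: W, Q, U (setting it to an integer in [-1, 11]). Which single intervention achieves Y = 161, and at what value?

set W = 8

Intervening on W: with other inputs at their observed values, Y = -6*W + 209. Solving for 161 gives W = 8, within [-1, 11].
Intervening on Q: Y = -12*Q + 107. Reaching 161 requires Q = -9/2, not an integer.
Intervening on U: the paths from U to Y cancel (net effect zero), leaving Y = 47; 161 is unreachable this way.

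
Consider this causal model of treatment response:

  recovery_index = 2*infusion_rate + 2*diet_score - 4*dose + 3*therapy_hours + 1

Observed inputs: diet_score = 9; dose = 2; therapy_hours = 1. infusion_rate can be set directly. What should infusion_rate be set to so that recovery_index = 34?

infusion_rate = 10

Substituting into the recovery_index equation gives recovery_index = 2*infusion_rate + 14.
Solve 2*infusion_rate + 14 = 34: infusion_rate = (34 - 14) / 2 = 10.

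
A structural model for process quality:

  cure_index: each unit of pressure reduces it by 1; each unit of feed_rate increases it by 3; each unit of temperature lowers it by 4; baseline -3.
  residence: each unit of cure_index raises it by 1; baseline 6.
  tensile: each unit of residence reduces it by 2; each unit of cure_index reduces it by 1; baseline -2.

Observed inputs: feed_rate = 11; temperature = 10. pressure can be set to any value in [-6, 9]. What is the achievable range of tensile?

Substituting into the cure_index equation gives cure_index = -pressure - 10.
Substituting into the residence equation gives residence = -pressure - 4.
Substituting into the tensile equation gives tensile = 3*pressure + 16.
Linear in pressure, so extremes are at the endpoints: pressure = -6 gives tensile = -2; pressure = 9 gives tensile = 43.

-2 to 43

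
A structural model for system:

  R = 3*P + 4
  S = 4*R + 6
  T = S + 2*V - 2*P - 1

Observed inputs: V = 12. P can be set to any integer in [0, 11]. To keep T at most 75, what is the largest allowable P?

P = 3

Substituting into the S equation gives S = 12*P + 22.
Substituting into the T equation gives T = 10*P + 45.
Require 10*P + 45 ≤ 75, so P ≤ 3.
The largest integer in [0, 11] satisfying this is 3.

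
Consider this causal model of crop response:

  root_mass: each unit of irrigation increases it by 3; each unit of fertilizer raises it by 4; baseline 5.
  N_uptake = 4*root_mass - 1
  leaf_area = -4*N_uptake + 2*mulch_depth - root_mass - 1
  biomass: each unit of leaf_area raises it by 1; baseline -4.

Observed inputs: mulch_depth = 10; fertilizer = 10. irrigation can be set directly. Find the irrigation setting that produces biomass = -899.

irrigation = 3

Substituting into the root_mass equation gives root_mass = 3*irrigation + 45.
Substituting into the N_uptake equation gives N_uptake = 12*irrigation + 179.
leaf_area becomes -51*irrigation - 742.
This gives biomass = -51*irrigation - 746.
Solve -51*irrigation - 746 = -899: irrigation = (-899 + 746) / -51 = 3.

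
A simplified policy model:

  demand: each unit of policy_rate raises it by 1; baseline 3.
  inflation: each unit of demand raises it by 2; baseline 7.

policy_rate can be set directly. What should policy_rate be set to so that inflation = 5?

policy_rate = -4

Substituting into the inflation equation gives inflation = 2*policy_rate + 13.
Solve 2*policy_rate + 13 = 5: policy_rate = (5 - 13) / 2 = -4.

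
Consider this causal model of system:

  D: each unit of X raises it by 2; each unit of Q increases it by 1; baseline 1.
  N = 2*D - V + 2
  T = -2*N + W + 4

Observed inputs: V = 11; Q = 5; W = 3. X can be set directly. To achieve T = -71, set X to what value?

Substituting into the D equation gives D = 2*X + 6.
Substituting into the N equation gives N = 4*X + 3.
T becomes -8*X + 1.
Solve -8*X + 1 = -71: X = (-71 - 1) / -8 = 9.

X = 9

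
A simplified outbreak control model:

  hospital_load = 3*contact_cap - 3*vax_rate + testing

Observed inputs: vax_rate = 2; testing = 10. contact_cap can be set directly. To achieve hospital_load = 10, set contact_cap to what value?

contact_cap = 2

Substituting into the hospital_load equation gives hospital_load = 3*contact_cap + 4.
Solve 3*contact_cap + 4 = 10: contact_cap = (10 - 4) / 3 = 2.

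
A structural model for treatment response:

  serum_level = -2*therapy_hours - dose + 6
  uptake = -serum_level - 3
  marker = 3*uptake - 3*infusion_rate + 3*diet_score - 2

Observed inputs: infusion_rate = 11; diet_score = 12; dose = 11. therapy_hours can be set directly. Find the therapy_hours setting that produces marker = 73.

Substituting into the serum_level equation gives serum_level = -2*therapy_hours - 5.
Substituting into the uptake equation gives uptake = 2*therapy_hours + 2.
So marker = 6*therapy_hours + 7.
Solve 6*therapy_hours + 7 = 73: therapy_hours = (73 - 7) / 6 = 11.

therapy_hours = 11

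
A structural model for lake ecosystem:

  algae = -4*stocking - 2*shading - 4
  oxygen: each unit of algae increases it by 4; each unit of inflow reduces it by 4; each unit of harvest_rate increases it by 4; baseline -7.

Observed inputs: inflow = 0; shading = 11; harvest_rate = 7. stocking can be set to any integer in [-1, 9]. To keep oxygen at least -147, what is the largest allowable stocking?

stocking = 4

Substituting into the algae equation gives algae = -4*stocking - 26.
oxygen becomes -16*stocking - 83.
Require -16*stocking - 83 ≥ -147, so stocking ≤ 4.
The largest integer in [-1, 9] satisfying this is 4.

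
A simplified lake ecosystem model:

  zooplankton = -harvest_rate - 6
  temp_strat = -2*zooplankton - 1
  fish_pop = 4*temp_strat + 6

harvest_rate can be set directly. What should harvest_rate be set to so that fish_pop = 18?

harvest_rate = -4

Substituting into the temp_strat equation gives temp_strat = 2*harvest_rate + 11.
Substituting into the fish_pop equation gives fish_pop = 8*harvest_rate + 50.
Solve 8*harvest_rate + 50 = 18: harvest_rate = (18 - 50) / 8 = -4.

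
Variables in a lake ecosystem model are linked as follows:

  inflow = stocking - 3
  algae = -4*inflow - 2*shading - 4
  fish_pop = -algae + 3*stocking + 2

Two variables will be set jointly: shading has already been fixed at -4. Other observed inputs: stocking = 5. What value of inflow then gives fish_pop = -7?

With shading held at -4:
Intervening on inflow fixes its value directly, overriding its dependence on stocking.
Substituting into the algae equation gives algae = -4*inflow + 4.
This gives fish_pop = 4*inflow + 13.
Solve 4*inflow + 13 = -7: inflow = (-7 - 13) / 4 = -5.

inflow = -5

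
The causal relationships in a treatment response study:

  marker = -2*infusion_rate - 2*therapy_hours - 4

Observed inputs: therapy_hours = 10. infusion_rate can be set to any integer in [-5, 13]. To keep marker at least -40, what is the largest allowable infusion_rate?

infusion_rate = 8

Substituting into the marker equation gives marker = -2*infusion_rate - 24.
Require -2*infusion_rate - 24 ≥ -40, so infusion_rate ≤ 8.
The largest integer in [-5, 13] satisfying this is 8.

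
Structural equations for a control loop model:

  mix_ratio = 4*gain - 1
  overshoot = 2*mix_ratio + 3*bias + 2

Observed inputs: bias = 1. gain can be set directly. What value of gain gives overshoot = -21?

Substituting into the overshoot equation gives overshoot = 8*gain + 3.
Solve 8*gain + 3 = -21: gain = (-21 - 3) / 8 = -3.

gain = -3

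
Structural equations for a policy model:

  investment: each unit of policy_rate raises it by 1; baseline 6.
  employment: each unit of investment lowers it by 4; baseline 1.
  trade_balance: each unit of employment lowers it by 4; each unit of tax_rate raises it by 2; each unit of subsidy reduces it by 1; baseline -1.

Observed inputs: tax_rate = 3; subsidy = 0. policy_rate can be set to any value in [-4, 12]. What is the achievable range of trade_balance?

Substituting into the employment equation gives employment = -4*policy_rate - 23.
Substituting into the trade_balance equation gives trade_balance = 16*policy_rate + 97.
Linear in policy_rate, so extremes are at the endpoints: policy_rate = -4 gives trade_balance = 33; policy_rate = 12 gives trade_balance = 289.

33 to 289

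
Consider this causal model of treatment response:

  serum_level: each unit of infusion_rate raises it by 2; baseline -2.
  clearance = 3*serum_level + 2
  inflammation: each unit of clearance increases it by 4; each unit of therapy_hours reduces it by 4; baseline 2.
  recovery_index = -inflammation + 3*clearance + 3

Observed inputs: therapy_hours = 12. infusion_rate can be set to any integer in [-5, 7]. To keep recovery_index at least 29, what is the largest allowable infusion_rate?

Substituting into the clearance equation gives clearance = 6*infusion_rate - 4.
This gives inflammation = 24*infusion_rate - 62.
Substituting into the recovery_index equation gives recovery_index = -6*infusion_rate + 53.
Require -6*infusion_rate + 53 ≥ 29, so infusion_rate ≤ 4.
The largest integer in [-5, 7] satisfying this is 4.

infusion_rate = 4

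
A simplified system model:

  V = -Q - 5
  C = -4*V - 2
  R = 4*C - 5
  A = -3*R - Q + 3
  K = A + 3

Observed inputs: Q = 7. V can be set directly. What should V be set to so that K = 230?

Intervening on V fixes its value directly, overriding its dependence on Q.
Substituting into the R equation gives R = -16*V - 13.
This gives A = 48*V + 35.
Substituting into the K equation gives K = 48*V + 38.
Solve 48*V + 38 = 230: V = (230 - 38) / 48 = 4.

V = 4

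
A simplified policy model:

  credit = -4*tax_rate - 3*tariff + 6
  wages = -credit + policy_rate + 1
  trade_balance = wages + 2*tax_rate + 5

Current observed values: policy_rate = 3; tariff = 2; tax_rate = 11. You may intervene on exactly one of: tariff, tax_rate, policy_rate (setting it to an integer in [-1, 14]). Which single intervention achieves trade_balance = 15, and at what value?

set tax_rate = 1

Intervening on tariff: trade_balance = 3*tariff + 69. Reaching 15 requires tariff = -18, outside [-1, 14].
Intervening on tax_rate: with other inputs at their observed values, trade_balance = 6*tax_rate + 9. Solving for 15 gives tax_rate = 1, within [-1, 14].
Intervening on policy_rate: trade_balance = policy_rate + 72. Reaching 15 requires policy_rate = -57, outside [-1, 14].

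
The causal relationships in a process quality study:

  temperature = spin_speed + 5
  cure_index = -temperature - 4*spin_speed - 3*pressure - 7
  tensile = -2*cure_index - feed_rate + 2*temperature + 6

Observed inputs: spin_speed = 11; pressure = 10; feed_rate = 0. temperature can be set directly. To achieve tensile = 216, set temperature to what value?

Intervening on temperature fixes its value directly, overriding its dependence on spin_speed.
Substituting into the cure_index equation gives cure_index = -temperature - 81.
So tensile = 4*temperature + 168.
Solve 4*temperature + 168 = 216: temperature = (216 - 168) / 4 = 12.

temperature = 12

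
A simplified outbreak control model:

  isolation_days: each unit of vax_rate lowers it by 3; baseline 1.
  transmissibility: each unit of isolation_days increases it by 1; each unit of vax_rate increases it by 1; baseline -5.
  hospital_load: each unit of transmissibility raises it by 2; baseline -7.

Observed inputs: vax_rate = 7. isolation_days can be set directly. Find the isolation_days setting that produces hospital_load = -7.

Intervening on isolation_days fixes its value directly, overriding its dependence on vax_rate.
Substituting into the transmissibility equation gives transmissibility = isolation_days + 2.
Substituting into the hospital_load equation gives hospital_load = 2*isolation_days - 3.
Solve 2*isolation_days - 3 = -7: isolation_days = (-7 + 3) / 2 = -2.

isolation_days = -2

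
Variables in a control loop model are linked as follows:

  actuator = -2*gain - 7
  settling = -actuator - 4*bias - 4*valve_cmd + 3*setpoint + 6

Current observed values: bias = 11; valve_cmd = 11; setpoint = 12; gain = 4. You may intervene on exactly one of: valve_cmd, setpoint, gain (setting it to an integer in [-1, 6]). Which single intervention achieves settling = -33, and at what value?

Intervening on valve_cmd: settling = -4*valve_cmd + 13. Reaching -33 requires valve_cmd = 23/2, not an integer.
Intervening on setpoint: settling = 3*setpoint - 67. Reaching -33 requires setpoint = 34/3, not an integer.
Intervening on gain: with other inputs at their observed values, settling = 2*gain - 39. Solving for -33 gives gain = 3, within [-1, 6].

set gain = 3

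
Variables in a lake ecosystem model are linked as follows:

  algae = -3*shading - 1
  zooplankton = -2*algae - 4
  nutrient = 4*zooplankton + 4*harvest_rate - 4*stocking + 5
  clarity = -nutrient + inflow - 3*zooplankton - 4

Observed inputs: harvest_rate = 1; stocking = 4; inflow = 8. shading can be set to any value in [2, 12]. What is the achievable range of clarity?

Substituting into the zooplankton equation gives zooplankton = 6*shading - 2.
Substituting into the nutrient equation gives nutrient = 24*shading - 15.
clarity becomes -42*shading + 25.
Linear in shading, so extremes are at the endpoints: shading = 2 gives clarity = -59; shading = 12 gives clarity = -479.

-479 to -59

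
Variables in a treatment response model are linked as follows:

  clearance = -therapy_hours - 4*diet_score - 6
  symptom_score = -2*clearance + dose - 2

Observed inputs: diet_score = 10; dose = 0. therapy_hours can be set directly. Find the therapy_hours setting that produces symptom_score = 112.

therapy_hours = 11

Substituting into the clearance equation gives clearance = -therapy_hours - 46.
symptom_score becomes 2*therapy_hours + 90.
Solve 2*therapy_hours + 90 = 112: therapy_hours = (112 - 90) / 2 = 11.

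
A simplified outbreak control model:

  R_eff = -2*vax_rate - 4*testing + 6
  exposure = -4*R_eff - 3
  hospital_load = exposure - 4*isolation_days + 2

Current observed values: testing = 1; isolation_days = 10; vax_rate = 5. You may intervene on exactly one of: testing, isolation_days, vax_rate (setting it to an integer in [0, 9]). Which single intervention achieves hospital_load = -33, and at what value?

Intervening on testing: hospital_load = 16*testing - 25. Reaching -33 requires testing = -1/2, not an integer.
Intervening on isolation_days: hospital_load = -4*isolation_days + 31. Reaching -33 requires isolation_days = 16, outside [0, 9].
Intervening on vax_rate: with other inputs at their observed values, hospital_load = 8*vax_rate - 49. Solving for -33 gives vax_rate = 2, within [0, 9].

set vax_rate = 2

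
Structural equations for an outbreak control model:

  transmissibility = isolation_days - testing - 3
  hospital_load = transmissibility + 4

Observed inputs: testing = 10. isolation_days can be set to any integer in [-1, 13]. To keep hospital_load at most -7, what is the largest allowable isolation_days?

Substituting into the transmissibility equation gives transmissibility = isolation_days - 13.
Substituting into the hospital_load equation gives hospital_load = isolation_days - 9.
Require isolation_days - 9 ≤ -7, so isolation_days ≤ 2.
The largest integer in [-1, 13] satisfying this is 2.

isolation_days = 2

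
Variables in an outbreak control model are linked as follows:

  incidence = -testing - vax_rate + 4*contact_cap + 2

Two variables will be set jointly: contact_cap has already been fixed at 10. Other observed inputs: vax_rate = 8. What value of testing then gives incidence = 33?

With contact_cap held at 10:
Substituting into the incidence equation gives incidence = -testing + 34.
Solve -testing + 34 = 33: testing = (33 - 34) / -1 = 1.

testing = 1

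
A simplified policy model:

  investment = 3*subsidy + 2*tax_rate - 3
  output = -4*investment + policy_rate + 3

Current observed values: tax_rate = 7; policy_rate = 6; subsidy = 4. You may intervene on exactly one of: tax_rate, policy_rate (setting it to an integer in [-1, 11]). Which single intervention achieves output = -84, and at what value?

Intervening on tax_rate: output = -8*tax_rate - 27. Reaching -84 requires tax_rate = 57/8, not an integer.
Intervening on policy_rate: with other inputs at their observed values, output = policy_rate - 89. Solving for -84 gives policy_rate = 5, within [-1, 11].

set policy_rate = 5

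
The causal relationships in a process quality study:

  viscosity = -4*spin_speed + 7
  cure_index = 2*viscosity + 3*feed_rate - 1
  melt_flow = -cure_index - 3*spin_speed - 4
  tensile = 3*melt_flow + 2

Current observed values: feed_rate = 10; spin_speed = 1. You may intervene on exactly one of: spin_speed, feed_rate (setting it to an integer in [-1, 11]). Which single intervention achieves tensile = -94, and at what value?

Intervening on spin_speed: with other inputs at their observed values, tensile = 15*spin_speed - 139. Solving for -94 gives spin_speed = 3, within [-1, 11].
Intervening on feed_rate: tensile = -9*feed_rate - 34. Reaching -94 requires feed_rate = 20/3, not an integer.

set spin_speed = 3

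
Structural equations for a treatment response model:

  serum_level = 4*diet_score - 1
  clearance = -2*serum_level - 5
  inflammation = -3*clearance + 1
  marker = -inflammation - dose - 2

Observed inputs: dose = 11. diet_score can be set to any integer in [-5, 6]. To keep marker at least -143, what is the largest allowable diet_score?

Substituting into the clearance equation gives clearance = -8*diet_score - 3.
This gives inflammation = 24*diet_score + 10.
marker becomes -24*diet_score - 23.
Require -24*diet_score - 23 ≥ -143, so diet_score ≤ 5.
The largest integer in [-5, 6] satisfying this is 5.

diet_score = 5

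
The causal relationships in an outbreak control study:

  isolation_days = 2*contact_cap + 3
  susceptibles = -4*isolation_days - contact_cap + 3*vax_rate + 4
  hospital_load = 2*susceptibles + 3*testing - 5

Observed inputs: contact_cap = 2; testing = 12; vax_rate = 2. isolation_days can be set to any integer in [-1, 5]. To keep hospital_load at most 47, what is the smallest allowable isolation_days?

Intervening on isolation_days fixes its value directly, overriding its dependence on contact_cap.
Substituting into the susceptibles equation gives susceptibles = -4*isolation_days + 8.
This gives hospital_load = -8*isolation_days + 47.
Require -8*isolation_days + 47 ≤ 47, so isolation_days ≥ 0.
The smallest integer in [-1, 5] satisfying this is 0.

isolation_days = 0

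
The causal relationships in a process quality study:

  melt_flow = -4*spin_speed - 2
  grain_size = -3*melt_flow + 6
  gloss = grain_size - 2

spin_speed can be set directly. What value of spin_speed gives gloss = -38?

spin_speed = -4

Substituting into the grain_size equation gives grain_size = 12*spin_speed + 12.
So gloss = 12*spin_speed + 10.
Solve 12*spin_speed + 10 = -38: spin_speed = (-38 - 10) / 12 = -4.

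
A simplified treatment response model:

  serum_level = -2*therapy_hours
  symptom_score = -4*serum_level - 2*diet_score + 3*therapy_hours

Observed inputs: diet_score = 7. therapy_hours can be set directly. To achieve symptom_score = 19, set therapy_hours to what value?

therapy_hours = 3

Substituting into the symptom_score equation gives symptom_score = 11*therapy_hours - 14.
Solve 11*therapy_hours - 14 = 19: therapy_hours = (19 + 14) / 11 = 3.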